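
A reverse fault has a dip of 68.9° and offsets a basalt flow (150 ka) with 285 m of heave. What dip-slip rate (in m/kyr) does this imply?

5.28 m/kyr

dip-slip = heave / cos(dip) = 285 m / cos(68.9°) = 791.7 m
rate = 791.7 m / 150 ka = 0.00528 m/yr = 5.28 m/kyr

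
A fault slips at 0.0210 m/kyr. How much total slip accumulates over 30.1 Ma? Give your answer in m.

slip = rate × time = 0.0210 m/kyr × 30.1 Ma = 632 m

632 m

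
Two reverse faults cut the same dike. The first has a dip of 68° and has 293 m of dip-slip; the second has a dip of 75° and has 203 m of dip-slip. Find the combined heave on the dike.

heave_A = 293 × cos(68°) = 109.8 m
heave_B = 203 × cos(75°) = 52.54 m
total = 109.8 + 52.54 = 162 m

162 m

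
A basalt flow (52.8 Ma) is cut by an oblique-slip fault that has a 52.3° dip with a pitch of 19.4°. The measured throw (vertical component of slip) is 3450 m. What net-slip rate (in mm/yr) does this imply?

0.249 mm/yr

dip-slip = throw / sin(dip) = 3450 / sin(52.3°) = 4360 m
net slip = dip-slip / sin(rake) = 4360 / sin(19.4°) = 13130 m
rate = 13130 m / 52.8 Ma = 0.000249 m/yr = 0.249 mm/yr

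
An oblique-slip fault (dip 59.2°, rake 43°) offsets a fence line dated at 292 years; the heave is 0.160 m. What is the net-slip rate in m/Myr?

dip-slip = heave / cos(dip) = 0.160 / cos(59.2°) = 0.3125 m
net slip = dip-slip / sin(rake) = 0.3125 / sin(43°) = 0.4582 m
rate = 0.4582 m / 292 years = 0.00157 m/yr = 1570 m/Myr

1570 m/Myr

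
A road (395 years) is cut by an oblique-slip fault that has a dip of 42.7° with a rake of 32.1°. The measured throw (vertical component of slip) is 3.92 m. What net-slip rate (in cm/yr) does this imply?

2.75 cm/yr

dip-slip = throw / sin(dip) = 3.92 / sin(42.7°) = 5.780 m
net slip = dip-slip / sin(rake) = 5.780 / sin(32.1°) = 10.88 m
rate = 10.88 m / 395 years = 0.0275 m/yr = 2.75 cm/yr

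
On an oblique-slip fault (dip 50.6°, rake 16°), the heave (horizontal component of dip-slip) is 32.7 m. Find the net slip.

187 m

dip-slip = heave / cos(dip) = 32.7 / cos(50.6°) = 51.52 m
net slip = dip-slip / sin(rake) = 51.52 / sin(16°) = 187 m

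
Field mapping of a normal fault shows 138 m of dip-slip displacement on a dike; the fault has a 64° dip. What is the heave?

heave = dip-slip × cos(dip) = 138 m × cos(64°) = 60.5 m

60.5 m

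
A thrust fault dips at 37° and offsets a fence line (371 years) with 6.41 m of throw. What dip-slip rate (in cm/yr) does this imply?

2.87 cm/yr

dip-slip = throw / sin(dip) = 6.41 m / sin(37°) = 10.65 m
rate = 10.65 m / 371 years = 0.0287 m/yr = 2.87 cm/yr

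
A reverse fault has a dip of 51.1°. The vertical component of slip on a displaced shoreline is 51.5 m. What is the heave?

heave = throw / tan(dip) = 51.5 / tan(51.1°) = 41.6 m

41.6 m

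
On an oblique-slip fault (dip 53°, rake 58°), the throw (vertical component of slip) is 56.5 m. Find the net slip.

83.4 m

dip-slip = throw / sin(dip) = 56.5 / sin(53°) = 70.75 m
net slip = dip-slip / sin(rake) = 70.75 / sin(58°) = 83.4 m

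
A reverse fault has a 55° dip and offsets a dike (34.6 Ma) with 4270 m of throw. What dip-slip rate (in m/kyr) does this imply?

0.151 m/kyr

dip-slip = throw / sin(dip) = 4270 m / sin(55°) = 5213 m
rate = 5213 m / 34.6 Ma = 0.000151 m/yr = 0.151 m/kyr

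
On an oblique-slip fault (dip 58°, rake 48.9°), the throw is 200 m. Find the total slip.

313 m

dip-slip = throw / sin(dip) = 200 / sin(58°) = 235.8 m
net slip = dip-slip / sin(rake) = 235.8 / sin(48.9°) = 313 m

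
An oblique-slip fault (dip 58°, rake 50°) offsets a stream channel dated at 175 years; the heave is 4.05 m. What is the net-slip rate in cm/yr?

5.70 cm/yr

dip-slip = heave / cos(dip) = 4.05 / cos(58°) = 7.643 m
net slip = dip-slip / sin(rake) = 7.643 / sin(50°) = 9.977 m
rate = 9.977 m / 175 years = 0.0570 m/yr = 5.70 cm/yr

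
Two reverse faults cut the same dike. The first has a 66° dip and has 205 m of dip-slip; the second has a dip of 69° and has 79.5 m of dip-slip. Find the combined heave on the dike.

heave_A = 205 × cos(66°) = 83.38 m
heave_B = 79.5 × cos(69°) = 28.49 m
total = 83.38 + 28.49 = 112 m

112 m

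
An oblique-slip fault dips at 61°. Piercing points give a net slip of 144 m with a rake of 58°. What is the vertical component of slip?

107 m

dip-slip = net slip × sin(rake) = 144 m × sin(58°) = 122.1 m
throw = dip-slip × sin(dip) = 122.1 × sin(61°) = 107 m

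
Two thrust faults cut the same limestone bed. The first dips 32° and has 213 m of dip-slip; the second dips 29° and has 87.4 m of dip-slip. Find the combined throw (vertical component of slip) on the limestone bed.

155 m

throw_A = 213 × sin(32°) = 112.9 m
throw_B = 87.4 × sin(29°) = 42.37 m
total = 112.9 + 42.37 = 155 m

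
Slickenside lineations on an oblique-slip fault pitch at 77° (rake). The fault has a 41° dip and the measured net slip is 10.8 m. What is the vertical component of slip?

6.90 m

dip-slip = net slip × sin(rake) = 10.8 m × sin(77°) = 10.52 m
throw = dip-slip × sin(dip) = 10.52 × sin(41°) = 6.90 m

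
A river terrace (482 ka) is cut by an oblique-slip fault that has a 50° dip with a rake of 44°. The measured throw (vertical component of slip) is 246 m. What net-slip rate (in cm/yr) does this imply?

0.0959 cm/yr

dip-slip = throw / sin(dip) = 246 / sin(50°) = 321.1 m
net slip = dip-slip / sin(rake) = 321.1 / sin(44°) = 462.3 m
rate = 462.3 m / 482 ka = 0.000959 m/yr = 0.0959 cm/yr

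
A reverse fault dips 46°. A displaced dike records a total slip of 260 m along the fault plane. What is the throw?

187 m

throw = dip-slip × sin(dip) = 260 m × sin(46°) = 187 m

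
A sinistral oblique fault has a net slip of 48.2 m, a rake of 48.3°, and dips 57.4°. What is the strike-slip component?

32.1 m

strike-slip = net slip × cos(rake) = 48.2 m × cos(48.3°) = 32.1 m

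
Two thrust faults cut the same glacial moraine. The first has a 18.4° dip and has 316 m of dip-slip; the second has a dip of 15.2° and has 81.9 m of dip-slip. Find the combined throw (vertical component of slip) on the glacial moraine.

121 m

throw_A = 316 × sin(18.4°) = 99.75 m
throw_B = 81.9 × sin(15.2°) = 21.47 m
total = 99.75 + 21.47 = 121 m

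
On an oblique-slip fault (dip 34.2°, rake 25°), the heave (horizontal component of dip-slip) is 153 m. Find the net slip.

438 m

dip-slip = heave / cos(dip) = 153 / cos(34.2°) = 185 m
net slip = dip-slip / sin(rake) = 185 / sin(25°) = 438 m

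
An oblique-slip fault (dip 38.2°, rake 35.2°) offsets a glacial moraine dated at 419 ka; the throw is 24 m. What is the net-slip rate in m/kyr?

0.161 m/kyr

dip-slip = throw / sin(dip) = 24 / sin(38.2°) = 38.81 m
net slip = dip-slip / sin(rake) = 38.81 / sin(35.2°) = 67.33 m
rate = 67.33 m / 419 ka = 0.000161 m/yr = 0.161 m/kyr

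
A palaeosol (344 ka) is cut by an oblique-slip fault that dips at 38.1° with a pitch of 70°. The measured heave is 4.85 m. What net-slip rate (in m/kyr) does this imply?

dip-slip = heave / cos(dip) = 4.85 / cos(38.1°) = 6.163 m
net slip = dip-slip / sin(rake) = 6.163 / sin(70°) = 6.559 m
rate = 6.559 m / 344 ka = 0.0000191 m/yr = 0.0191 m/kyr

0.0191 m/kyr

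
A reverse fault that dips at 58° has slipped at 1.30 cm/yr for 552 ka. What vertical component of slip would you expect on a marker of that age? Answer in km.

dip-slip = rate × time = 1.30 cm/yr × 552 ka = 7176 m
throw = dip-slip × sin(dip) = 7176 × sin(58°) = 6090 m = 6.09 km

6.09 km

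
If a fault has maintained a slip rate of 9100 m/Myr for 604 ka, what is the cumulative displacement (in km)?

slip = rate × time = 9100 m/Myr × 604 ka = 5500 m = 5.50 km

5.50 km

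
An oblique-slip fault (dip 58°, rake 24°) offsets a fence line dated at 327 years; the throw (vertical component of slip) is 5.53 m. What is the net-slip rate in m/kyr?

49 m/kyr

dip-slip = throw / sin(dip) = 5.53 / sin(58°) = 6.521 m
net slip = dip-slip / sin(rake) = 6.521 / sin(24°) = 16.03 m
rate = 16.03 m / 327 years = 0.0490 m/yr = 49 m/kyr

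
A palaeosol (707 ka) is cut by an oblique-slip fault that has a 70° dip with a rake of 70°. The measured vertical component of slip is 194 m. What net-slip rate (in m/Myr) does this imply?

311 m/Myr

dip-slip = throw / sin(dip) = 194 / sin(70°) = 206.5 m
net slip = dip-slip / sin(rake) = 206.5 / sin(70°) = 219.7 m
rate = 219.7 m / 707 ka = 0.000311 m/yr = 311 m/Myr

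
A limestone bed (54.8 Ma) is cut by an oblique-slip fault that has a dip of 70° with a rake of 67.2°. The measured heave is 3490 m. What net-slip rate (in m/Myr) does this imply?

dip-slip = heave / cos(dip) = 3490 / cos(70°) = 10200 m
net slip = dip-slip / sin(rake) = 10200 / sin(67.2°) = 11070 m
rate = 11070 m / 54.8 Ma = 0.000202 m/yr = 202 m/Myr

202 m/Myr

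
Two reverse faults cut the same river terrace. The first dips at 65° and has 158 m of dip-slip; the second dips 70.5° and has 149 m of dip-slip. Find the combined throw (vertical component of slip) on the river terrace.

throw_A = 158 × sin(65°) = 143.2 m
throw_B = 149 × sin(70.5°) = 140.5 m
total = 143.2 + 140.5 = 284 m

284 m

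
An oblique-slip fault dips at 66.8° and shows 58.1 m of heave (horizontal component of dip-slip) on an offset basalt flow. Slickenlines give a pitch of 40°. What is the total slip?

dip-slip = heave / cos(dip) = 58.1 / cos(66.8°) = 147.5 m
net slip = dip-slip / sin(rake) = 147.5 / sin(40°) = 229 m

229 m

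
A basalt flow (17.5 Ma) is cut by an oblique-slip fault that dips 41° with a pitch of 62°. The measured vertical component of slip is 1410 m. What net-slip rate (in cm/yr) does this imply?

0.0139 cm/yr

dip-slip = throw / sin(dip) = 1410 / sin(41°) = 2149 m
net slip = dip-slip / sin(rake) = 2149 / sin(62°) = 2434 m
rate = 2434 m / 17.5 Ma = 0.000139 m/yr = 0.0139 cm/yr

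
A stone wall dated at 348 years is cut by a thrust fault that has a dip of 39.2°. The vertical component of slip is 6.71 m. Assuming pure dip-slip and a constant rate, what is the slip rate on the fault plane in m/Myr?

30500 m/Myr

dip-slip = throw / sin(dip) = 6.71 m / sin(39.2°) = 10.62 m
rate = 10.62 m / 348 years = 0.0305 m/yr = 30500 m/Myr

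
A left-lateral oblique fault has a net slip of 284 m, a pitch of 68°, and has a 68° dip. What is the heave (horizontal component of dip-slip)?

98.6 m

dip-slip = net slip × sin(rake) = 284 m × sin(68°) = 263.3 m
heave = dip-slip × cos(dip) = 263.3 × cos(68°) = 98.6 m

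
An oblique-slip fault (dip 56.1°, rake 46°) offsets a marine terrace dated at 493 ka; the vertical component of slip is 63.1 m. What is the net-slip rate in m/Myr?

214 m/Myr

dip-slip = throw / sin(dip) = 63.1 / sin(56.1°) = 76.02 m
net slip = dip-slip / sin(rake) = 76.02 / sin(46°) = 105.7 m
rate = 105.7 m / 493 ka = 0.000214 m/yr = 214 m/Myr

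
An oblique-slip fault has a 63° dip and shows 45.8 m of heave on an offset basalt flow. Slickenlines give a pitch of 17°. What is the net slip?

345 m

dip-slip = heave / cos(dip) = 45.8 / cos(63°) = 100.9 m
net slip = dip-slip / sin(rake) = 100.9 / sin(17°) = 345 m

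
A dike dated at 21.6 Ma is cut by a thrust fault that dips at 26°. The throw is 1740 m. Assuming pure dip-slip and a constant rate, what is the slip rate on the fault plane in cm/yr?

0.0184 cm/yr

dip-slip = throw / sin(dip) = 1740 m / sin(26°) = 3969 m
rate = 3969 m / 21.6 Ma = 0.000184 m/yr = 0.0184 cm/yr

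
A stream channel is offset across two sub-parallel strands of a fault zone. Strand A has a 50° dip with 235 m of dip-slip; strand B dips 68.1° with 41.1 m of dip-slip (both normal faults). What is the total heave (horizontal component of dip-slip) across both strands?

166 m

heave_A = 235 × cos(50°) = 151.1 m
heave_B = 41.1 × cos(68.1°) = 15.33 m
total = 151.1 + 15.33 = 166 m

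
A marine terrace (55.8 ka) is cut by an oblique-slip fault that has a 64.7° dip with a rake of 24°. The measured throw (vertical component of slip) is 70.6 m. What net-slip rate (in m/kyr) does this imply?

dip-slip = throw / sin(dip) = 70.6 / sin(64.7°) = 78.09 m
net slip = dip-slip / sin(rake) = 78.09 / sin(24°) = 192 m
rate = 192 m / 55.8 ka = 0.00344 m/yr = 3.44 m/kyr

3.44 m/kyr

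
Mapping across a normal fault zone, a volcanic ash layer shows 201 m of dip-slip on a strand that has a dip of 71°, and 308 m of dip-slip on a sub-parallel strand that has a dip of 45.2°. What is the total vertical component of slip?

throw_A = 201 × sin(71°) = 190 m
throw_B = 308 × sin(45.2°) = 218.5 m
total = 190 + 218.5 = 409 m

409 m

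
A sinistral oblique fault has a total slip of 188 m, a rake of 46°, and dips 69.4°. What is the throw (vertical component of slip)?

127 m

dip-slip = net slip × sin(rake) = 188 m × sin(46°) = 135.2 m
throw = dip-slip × sin(dip) = 135.2 × sin(69.4°) = 127 m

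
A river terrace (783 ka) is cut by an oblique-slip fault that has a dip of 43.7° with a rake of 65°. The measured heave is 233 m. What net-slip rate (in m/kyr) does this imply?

0.454 m/kyr

dip-slip = heave / cos(dip) = 233 / cos(43.7°) = 322.3 m
net slip = dip-slip / sin(rake) = 322.3 / sin(65°) = 355.6 m
rate = 355.6 m / 783 ka = 0.000454 m/yr = 0.454 m/kyr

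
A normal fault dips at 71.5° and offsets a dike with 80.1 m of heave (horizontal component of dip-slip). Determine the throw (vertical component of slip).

239 m

throw = heave × tan(dip) = 80.1 × tan(71.5°) = 239 m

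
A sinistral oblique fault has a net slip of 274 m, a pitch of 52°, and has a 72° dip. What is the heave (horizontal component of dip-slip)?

66.7 m

dip-slip = net slip × sin(rake) = 274 m × sin(52°) = 215.9 m
heave = dip-slip × cos(dip) = 215.9 × cos(72°) = 66.7 m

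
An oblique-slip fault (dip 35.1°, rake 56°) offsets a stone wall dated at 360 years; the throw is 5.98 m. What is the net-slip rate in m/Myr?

34800 m/Myr

dip-slip = throw / sin(dip) = 5.98 / sin(35.1°) = 10.40 m
net slip = dip-slip / sin(rake) = 10.40 / sin(56°) = 12.54 m
rate = 12.54 m / 360 years = 0.0348 m/yr = 34800 m/Myr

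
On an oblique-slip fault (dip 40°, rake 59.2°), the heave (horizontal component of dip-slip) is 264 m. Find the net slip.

401 m

dip-slip = heave / cos(dip) = 264 / cos(40°) = 344.6 m
net slip = dip-slip / sin(rake) = 344.6 / sin(59.2°) = 401 m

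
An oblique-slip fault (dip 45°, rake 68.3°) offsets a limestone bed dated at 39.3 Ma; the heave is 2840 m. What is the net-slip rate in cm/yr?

0.0110 cm/yr

dip-slip = heave / cos(dip) = 2840 / cos(45°) = 4016 m
net slip = dip-slip / sin(rake) = 4016 / sin(68.3°) = 4323 m
rate = 4323 m / 39.3 Ma = 0.000110 m/yr = 0.0110 cm/yr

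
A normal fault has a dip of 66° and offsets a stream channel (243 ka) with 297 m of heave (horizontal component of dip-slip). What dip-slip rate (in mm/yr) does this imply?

3 mm/yr

dip-slip = heave / cos(dip) = 297 m / cos(66°) = 730.2 m
rate = 730.2 m / 243 ka = 0.00300 m/yr = 3 mm/yr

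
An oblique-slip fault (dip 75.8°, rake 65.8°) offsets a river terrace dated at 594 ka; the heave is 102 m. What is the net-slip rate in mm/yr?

dip-slip = heave / cos(dip) = 102 / cos(75.8°) = 415.8 m
net slip = dip-slip / sin(rake) = 415.8 / sin(65.8°) = 455.9 m
rate = 455.9 m / 594 ka = 0.000767 m/yr = 0.767 mm/yr

0.767 mm/yr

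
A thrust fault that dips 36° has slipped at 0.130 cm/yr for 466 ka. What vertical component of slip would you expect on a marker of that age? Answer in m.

356 m

dip-slip = rate × time = 0.130 cm/yr × 466 ka = 605.8 m
throw = dip-slip × sin(dip) = 605.8 × sin(36°) = 356 m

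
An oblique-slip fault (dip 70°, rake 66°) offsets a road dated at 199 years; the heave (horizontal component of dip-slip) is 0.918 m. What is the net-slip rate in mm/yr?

14.8 mm/yr

dip-slip = heave / cos(dip) = 0.918 / cos(70°) = 2.684 m
net slip = dip-slip / sin(rake) = 2.684 / sin(66°) = 2.938 m
rate = 2.938 m / 199 years = 0.0148 m/yr = 14.8 mm/yr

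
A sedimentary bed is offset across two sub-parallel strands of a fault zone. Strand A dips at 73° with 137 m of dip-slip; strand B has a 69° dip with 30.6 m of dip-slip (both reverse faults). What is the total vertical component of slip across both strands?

160 m

throw_A = 137 × sin(73°) = 131 m
throw_B = 30.6 × sin(69°) = 28.57 m
total = 131 + 28.57 = 160 m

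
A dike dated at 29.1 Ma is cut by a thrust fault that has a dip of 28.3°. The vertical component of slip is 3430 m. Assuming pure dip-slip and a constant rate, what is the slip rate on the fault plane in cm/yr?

0.0249 cm/yr

dip-slip = throw / sin(dip) = 3430 m / sin(28.3°) = 7235 m
rate = 7235 m / 29.1 Ma = 0.000249 m/yr = 0.0249 cm/yr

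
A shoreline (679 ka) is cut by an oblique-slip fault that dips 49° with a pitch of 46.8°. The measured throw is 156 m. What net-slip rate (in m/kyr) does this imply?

0.418 m/kyr

dip-slip = throw / sin(dip) = 156 / sin(49°) = 206.7 m
net slip = dip-slip / sin(rake) = 206.7 / sin(46.8°) = 283.6 m
rate = 283.6 m / 679 ka = 0.000418 m/yr = 0.418 m/kyr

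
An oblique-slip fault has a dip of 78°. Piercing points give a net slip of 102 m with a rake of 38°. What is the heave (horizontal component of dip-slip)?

13.1 m

dip-slip = net slip × sin(rake) = 102 m × sin(38°) = 62.80 m
heave = dip-slip × cos(dip) = 62.80 × cos(78°) = 13.1 m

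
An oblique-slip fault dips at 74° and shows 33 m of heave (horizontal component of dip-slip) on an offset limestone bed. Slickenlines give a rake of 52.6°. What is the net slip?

151 m

dip-slip = heave / cos(dip) = 33 / cos(74°) = 119.7 m
net slip = dip-slip / sin(rake) = 119.7 / sin(52.6°) = 151 m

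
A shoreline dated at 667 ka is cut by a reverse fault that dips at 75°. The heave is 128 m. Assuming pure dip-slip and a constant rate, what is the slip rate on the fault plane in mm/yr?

0.741 mm/yr

dip-slip = heave / cos(dip) = 128 m / cos(75°) = 494.6 m
rate = 494.6 m / 667 ka = 0.000741 m/yr = 0.741 mm/yr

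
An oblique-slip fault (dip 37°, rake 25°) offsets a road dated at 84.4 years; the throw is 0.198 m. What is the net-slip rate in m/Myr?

dip-slip = throw / sin(dip) = 0.198 / sin(37°) = 0.3290 m
net slip = dip-slip / sin(rake) = 0.3290 / sin(25°) = 0.7785 m
rate = 0.7785 m / 84.4 years = 0.00922 m/yr = 9220 m/Myr

9220 m/Myr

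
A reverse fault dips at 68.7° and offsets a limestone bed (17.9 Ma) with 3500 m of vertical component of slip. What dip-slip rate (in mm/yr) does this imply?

dip-slip = throw / sin(dip) = 3500 m / sin(68.7°) = 3757 m
rate = 3757 m / 17.9 Ma = 0.000210 m/yr = 0.210 mm/yr

0.210 mm/yr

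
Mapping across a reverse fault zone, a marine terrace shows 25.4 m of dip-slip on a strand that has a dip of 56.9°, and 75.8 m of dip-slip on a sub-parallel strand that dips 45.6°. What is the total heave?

heave_A = 25.4 × cos(56.9°) = 13.87 m
heave_B = 75.8 × cos(45.6°) = 53.03 m
total = 13.87 + 53.03 = 66.9 m

66.9 m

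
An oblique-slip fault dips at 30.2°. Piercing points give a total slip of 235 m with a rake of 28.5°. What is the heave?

96.9 m

dip-slip = net slip × sin(rake) = 235 m × sin(28.5°) = 112.1 m
heave = dip-slip × cos(dip) = 112.1 × cos(30.2°) = 96.9 m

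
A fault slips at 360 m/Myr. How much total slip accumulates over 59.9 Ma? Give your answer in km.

21.6 km

slip = rate × time = 360 m/Myr × 59.9 Ma = 21600 m = 21.6 km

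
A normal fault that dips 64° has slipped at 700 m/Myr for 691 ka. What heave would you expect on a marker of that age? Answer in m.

dip-slip = rate × time = 700 m/Myr × 691 ka = 483.7 m
heave = dip-slip × cos(dip) = 483.7 × cos(64°) = 212 m

212 m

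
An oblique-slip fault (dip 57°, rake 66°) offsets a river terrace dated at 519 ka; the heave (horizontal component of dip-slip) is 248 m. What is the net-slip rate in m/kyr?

dip-slip = heave / cos(dip) = 248 / cos(57°) = 455.3 m
net slip = dip-slip / sin(rake) = 455.3 / sin(66°) = 498.4 m
rate = 498.4 m / 519 ka = 0.000960 m/yr = 0.960 m/kyr

0.960 m/kyr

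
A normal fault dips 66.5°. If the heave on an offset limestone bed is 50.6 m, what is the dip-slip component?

127 m

dip-slip = heave / cos(dip) = 50.6 / cos(66.5°) = 127 m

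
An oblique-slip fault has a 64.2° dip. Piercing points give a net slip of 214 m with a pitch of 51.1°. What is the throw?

dip-slip = net slip × sin(rake) = 214 m × sin(51.1°) = 166.5 m
throw = dip-slip × sin(dip) = 166.5 × sin(64.2°) = 150 m

150 m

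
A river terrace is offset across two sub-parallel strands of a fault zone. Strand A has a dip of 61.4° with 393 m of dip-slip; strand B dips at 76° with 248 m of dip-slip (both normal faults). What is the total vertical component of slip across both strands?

throw_A = 393 × sin(61.4°) = 345 m
throw_B = 248 × sin(76°) = 240.6 m
total = 345 + 240.6 = 586 m

586 m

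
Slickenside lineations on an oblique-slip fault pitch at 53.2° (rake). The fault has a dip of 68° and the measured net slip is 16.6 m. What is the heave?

4.98 m

dip-slip = net slip × sin(rake) = 16.6 m × sin(53.2°) = 13.29 m
heave = dip-slip × cos(dip) = 13.29 × cos(68°) = 4.98 m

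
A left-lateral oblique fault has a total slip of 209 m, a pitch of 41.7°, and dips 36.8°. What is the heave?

dip-slip = net slip × sin(rake) = 209 m × sin(41.7°) = 139 m
heave = dip-slip × cos(dip) = 139 × cos(36.8°) = 111 m

111 m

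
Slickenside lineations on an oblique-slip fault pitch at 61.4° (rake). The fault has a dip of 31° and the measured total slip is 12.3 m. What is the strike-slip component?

5.89 m

strike-slip = net slip × cos(rake) = 12.3 m × cos(61.4°) = 5.89 m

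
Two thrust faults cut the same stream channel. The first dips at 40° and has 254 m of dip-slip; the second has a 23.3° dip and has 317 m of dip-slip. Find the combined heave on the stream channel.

486 m

heave_A = 254 × cos(40°) = 194.6 m
heave_B = 317 × cos(23.3°) = 291.1 m
total = 194.6 + 291.1 = 486 m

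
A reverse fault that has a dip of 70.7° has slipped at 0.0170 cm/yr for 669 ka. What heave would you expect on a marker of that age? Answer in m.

37.6 m

dip-slip = rate × time = 0.0170 cm/yr × 669 ka = 113.7 m
heave = dip-slip × cos(dip) = 113.7 × cos(70.7°) = 37.6 m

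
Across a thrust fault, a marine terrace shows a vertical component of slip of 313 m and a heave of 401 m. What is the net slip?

509 m

net slip = √(throw² + heave²) = √(313² + 401²) = 509 m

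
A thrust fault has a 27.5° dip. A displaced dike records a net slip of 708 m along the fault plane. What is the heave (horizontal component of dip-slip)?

628 m

heave = dip-slip × cos(dip) = 708 m × cos(27.5°) = 628 m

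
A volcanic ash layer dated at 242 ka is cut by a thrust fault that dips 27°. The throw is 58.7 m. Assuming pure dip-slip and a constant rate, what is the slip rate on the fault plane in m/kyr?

0.534 m/kyr

dip-slip = throw / sin(dip) = 58.7 m / sin(27°) = 129.3 m
rate = 129.3 m / 242 ka = 0.000534 m/yr = 0.534 m/kyr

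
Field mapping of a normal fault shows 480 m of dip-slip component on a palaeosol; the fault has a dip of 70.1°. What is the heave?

heave = dip-slip × cos(dip) = 480 m × cos(70.1°) = 163 m

163 m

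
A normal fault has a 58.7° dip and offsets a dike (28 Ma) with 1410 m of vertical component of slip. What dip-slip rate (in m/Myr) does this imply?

58.9 m/Myr

dip-slip = throw / sin(dip) = 1410 m / sin(58.7°) = 1650 m
rate = 1650 m / 28 Ma = 0.0000589 m/yr = 58.9 m/Myr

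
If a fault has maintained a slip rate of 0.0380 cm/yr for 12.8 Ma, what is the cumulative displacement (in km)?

4.86 km

slip = rate × time = 0.0380 cm/yr × 12.8 Ma = 4860 m = 4.86 km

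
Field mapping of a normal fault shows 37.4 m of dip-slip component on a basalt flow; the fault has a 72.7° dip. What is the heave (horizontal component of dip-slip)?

11.1 m

heave = dip-slip × cos(dip) = 37.4 m × cos(72.7°) = 11.1 m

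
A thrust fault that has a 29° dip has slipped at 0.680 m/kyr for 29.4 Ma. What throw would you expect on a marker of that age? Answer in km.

dip-slip = rate × time = 0.680 m/kyr × 29.4 Ma = 19990 m
throw = dip-slip × sin(dip) = 19990 × sin(29°) = 9690 m = 9.69 km

9.69 km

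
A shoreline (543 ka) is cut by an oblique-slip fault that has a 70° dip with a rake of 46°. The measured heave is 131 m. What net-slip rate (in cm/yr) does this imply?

0.0981 cm/yr

dip-slip = heave / cos(dip) = 131 / cos(70°) = 383 m
net slip = dip-slip / sin(rake) = 383 / sin(46°) = 532.5 m
rate = 532.5 m / 543 ka = 0.000981 m/yr = 0.0981 cm/yr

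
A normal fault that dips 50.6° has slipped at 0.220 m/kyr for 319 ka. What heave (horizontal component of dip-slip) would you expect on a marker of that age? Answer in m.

44.5 m

dip-slip = rate × time = 0.220 m/kyr × 319 ka = 70.18 m
heave = dip-slip × cos(dip) = 70.18 × cos(50.6°) = 44.5 m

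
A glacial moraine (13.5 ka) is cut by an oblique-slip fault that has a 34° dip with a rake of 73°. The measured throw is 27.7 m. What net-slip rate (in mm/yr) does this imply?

3.84 mm/yr

dip-slip = throw / sin(dip) = 27.7 / sin(34°) = 49.54 m
net slip = dip-slip / sin(rake) = 49.54 / sin(73°) = 51.80 m
rate = 51.80 m / 13.5 ka = 0.00384 m/yr = 3.84 mm/yr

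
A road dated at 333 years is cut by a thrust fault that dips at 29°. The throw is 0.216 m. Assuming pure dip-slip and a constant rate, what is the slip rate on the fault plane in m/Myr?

dip-slip = throw / sin(dip) = 0.216 m / sin(29°) = 0.4455 m
rate = 0.4455 m / 333 years = 0.00134 m/yr = 1340 m/Myr

1340 m/Myr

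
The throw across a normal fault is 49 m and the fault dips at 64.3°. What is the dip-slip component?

dip-slip = throw / sin(dip) = 49 / sin(64.3°) = 54.4 m

54.4 m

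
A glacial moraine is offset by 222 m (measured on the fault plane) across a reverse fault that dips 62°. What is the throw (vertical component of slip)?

throw = dip-slip × sin(dip) = 222 m × sin(62°) = 196 m

196 m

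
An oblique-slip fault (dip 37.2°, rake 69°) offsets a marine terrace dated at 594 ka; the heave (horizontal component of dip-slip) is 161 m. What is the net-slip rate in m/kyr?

0.364 m/kyr

dip-slip = heave / cos(dip) = 161 / cos(37.2°) = 202.1 m
net slip = dip-slip / sin(rake) = 202.1 / sin(69°) = 216.5 m
rate = 216.5 m / 594 ka = 0.000364 m/yr = 0.364 m/kyr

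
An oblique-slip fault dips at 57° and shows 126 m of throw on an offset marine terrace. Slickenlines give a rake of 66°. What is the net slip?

dip-slip = throw / sin(dip) = 126 / sin(57°) = 150.2 m
net slip = dip-slip / sin(rake) = 150.2 / sin(66°) = 164 m

164 m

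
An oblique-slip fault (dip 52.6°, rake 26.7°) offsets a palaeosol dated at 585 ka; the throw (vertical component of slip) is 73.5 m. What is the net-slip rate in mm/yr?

0.352 mm/yr

dip-slip = throw / sin(dip) = 73.5 / sin(52.6°) = 92.52 m
net slip = dip-slip / sin(rake) = 92.52 / sin(26.7°) = 205.9 m
rate = 205.9 m / 585 ka = 0.000352 m/yr = 0.352 mm/yr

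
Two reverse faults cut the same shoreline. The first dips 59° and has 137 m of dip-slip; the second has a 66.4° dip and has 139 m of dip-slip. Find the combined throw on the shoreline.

245 m

throw_A = 137 × sin(59°) = 117.4 m
throw_B = 139 × sin(66.4°) = 127.4 m
total = 117.4 + 127.4 = 245 m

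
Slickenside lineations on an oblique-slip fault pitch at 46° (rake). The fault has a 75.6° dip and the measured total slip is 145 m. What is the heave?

dip-slip = net slip × sin(rake) = 145 m × sin(46°) = 104.3 m
heave = dip-slip × cos(dip) = 104.3 × cos(75.6°) = 25.9 m

25.9 m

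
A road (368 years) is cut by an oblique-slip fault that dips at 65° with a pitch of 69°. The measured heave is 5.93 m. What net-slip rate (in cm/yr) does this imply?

dip-slip = heave / cos(dip) = 5.93 / cos(65°) = 14.03 m
net slip = dip-slip / sin(rake) = 14.03 / sin(69°) = 15.03 m
rate = 15.03 m / 368 years = 0.0408 m/yr = 4.08 cm/yr

4.08 cm/yr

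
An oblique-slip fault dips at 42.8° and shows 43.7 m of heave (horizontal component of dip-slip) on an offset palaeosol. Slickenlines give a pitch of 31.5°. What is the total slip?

114 m

dip-slip = heave / cos(dip) = 43.7 / cos(42.8°) = 59.56 m
net slip = dip-slip / sin(rake) = 59.56 / sin(31.5°) = 114 m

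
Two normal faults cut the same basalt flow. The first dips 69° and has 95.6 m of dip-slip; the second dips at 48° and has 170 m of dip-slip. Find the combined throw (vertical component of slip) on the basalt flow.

throw_A = 95.6 × sin(69°) = 89.25 m
throw_B = 170 × sin(48°) = 126.3 m
total = 89.25 + 126.3 = 216 m

216 m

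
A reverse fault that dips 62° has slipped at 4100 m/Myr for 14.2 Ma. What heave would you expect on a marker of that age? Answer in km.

dip-slip = rate × time = 4100 m/Myr × 14.2 Ma = 58220 m
heave = dip-slip × cos(dip) = 58220 × cos(62°) = 27300 m = 27.3 km

27.3 km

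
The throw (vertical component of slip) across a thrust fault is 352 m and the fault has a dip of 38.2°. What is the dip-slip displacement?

569 m

dip-slip = throw / sin(dip) = 352 / sin(38.2°) = 569 m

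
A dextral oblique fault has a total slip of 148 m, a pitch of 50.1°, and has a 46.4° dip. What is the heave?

dip-slip = net slip × sin(rake) = 148 m × sin(50.1°) = 113.5 m
heave = dip-slip × cos(dip) = 113.5 × cos(46.4°) = 78.3 m

78.3 m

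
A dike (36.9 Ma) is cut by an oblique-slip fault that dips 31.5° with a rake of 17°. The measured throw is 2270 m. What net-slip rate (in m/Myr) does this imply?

dip-slip = throw / sin(dip) = 2270 / sin(31.5°) = 4345 m
net slip = dip-slip / sin(rake) = 4345 / sin(17°) = 14860 m
rate = 14860 m / 36.9 Ma = 0.000403 m/yr = 403 m/Myr

403 m/Myr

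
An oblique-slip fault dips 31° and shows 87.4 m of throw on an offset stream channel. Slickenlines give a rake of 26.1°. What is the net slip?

dip-slip = throw / sin(dip) = 87.4 / sin(31°) = 169.7 m
net slip = dip-slip / sin(rake) = 169.7 / sin(26.1°) = 386 m

386 m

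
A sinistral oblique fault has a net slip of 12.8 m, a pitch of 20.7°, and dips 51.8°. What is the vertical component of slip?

dip-slip = net slip × sin(rake) = 12.8 m × sin(20.7°) = 4.524 m
throw = dip-slip × sin(dip) = 4.524 × sin(51.8°) = 3.56 m

3.56 m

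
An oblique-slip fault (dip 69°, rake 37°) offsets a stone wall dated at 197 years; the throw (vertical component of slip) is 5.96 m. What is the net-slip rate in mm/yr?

dip-slip = throw / sin(dip) = 5.96 / sin(69°) = 6.384 m
net slip = dip-slip / sin(rake) = 6.384 / sin(37°) = 10.61 m
rate = 10.61 m / 197 years = 0.0538 m/yr = 53.8 mm/yr

53.8 mm/yr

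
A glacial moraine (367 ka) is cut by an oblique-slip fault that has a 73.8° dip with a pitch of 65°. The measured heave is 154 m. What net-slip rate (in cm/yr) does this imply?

dip-slip = heave / cos(dip) = 154 / cos(73.8°) = 552 m
net slip = dip-slip / sin(rake) = 552 / sin(65°) = 609.1 m
rate = 609.1 m / 367 ka = 0.00166 m/yr = 0.166 cm/yr

0.166 cm/yr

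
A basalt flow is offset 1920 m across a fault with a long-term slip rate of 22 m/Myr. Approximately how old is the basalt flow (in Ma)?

87.3 Ma

age = offset / rate = 1920 m / (22 m/Myr) = 8.73e+07 yr = 87.3 Ma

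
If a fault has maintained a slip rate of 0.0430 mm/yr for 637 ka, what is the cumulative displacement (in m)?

slip = rate × time = 0.0430 mm/yr × 637 ka = 27.4 m

27.4 m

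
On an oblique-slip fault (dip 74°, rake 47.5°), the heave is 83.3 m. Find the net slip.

dip-slip = heave / cos(dip) = 83.3 / cos(74°) = 302.2 m
net slip = dip-slip / sin(rake) = 302.2 / sin(47.5°) = 410 m

410 m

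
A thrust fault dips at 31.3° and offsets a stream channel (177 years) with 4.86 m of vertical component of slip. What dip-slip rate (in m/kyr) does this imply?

dip-slip = throw / sin(dip) = 4.86 m / sin(31.3°) = 9.355 m
rate = 9.355 m / 177 years = 0.0529 m/yr = 52.9 m/kyr

52.9 m/kyr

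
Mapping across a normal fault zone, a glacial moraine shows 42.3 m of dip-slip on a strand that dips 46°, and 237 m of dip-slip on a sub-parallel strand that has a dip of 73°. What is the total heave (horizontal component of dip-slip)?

98.7 m

heave_A = 42.3 × cos(46°) = 29.38 m
heave_B = 237 × cos(73°) = 69.29 m
total = 29.38 + 69.29 = 98.7 m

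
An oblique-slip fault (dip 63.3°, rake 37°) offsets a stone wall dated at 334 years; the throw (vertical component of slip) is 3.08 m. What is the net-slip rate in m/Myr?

17200 m/Myr

dip-slip = throw / sin(dip) = 3.08 / sin(63.3°) = 3.448 m
net slip = dip-slip / sin(rake) = 3.448 / sin(37°) = 5.729 m
rate = 5.729 m / 334 years = 0.0172 m/yr = 17200 m/Myr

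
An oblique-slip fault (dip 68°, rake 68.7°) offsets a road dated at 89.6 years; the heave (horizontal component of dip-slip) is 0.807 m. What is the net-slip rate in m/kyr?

dip-slip = heave / cos(dip) = 0.807 / cos(68°) = 2.154 m
net slip = dip-slip / sin(rake) = 2.154 / sin(68.7°) = 2.312 m
rate = 2.312 m / 89.6 years = 0.0258 m/yr = 25.8 m/kyr

25.8 m/kyr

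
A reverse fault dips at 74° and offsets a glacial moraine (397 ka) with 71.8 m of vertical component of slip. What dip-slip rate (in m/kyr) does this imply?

dip-slip = throw / sin(dip) = 71.8 m / sin(74°) = 74.69 m
rate = 74.69 m / 397 ka = 0.000188 m/yr = 0.188 m/kyr

0.188 m/kyr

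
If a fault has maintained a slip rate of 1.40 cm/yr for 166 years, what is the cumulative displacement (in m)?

2.32 m

slip = rate × time = 1.40 cm/yr × 166 years = 2.32 m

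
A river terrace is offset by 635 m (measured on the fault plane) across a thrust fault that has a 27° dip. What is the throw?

288 m

throw = dip-slip × sin(dip) = 635 m × sin(27°) = 288 m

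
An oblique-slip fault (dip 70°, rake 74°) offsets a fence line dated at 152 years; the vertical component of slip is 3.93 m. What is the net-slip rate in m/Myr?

dip-slip = throw / sin(dip) = 3.93 / sin(70°) = 4.182 m
net slip = dip-slip / sin(rake) = 4.182 / sin(74°) = 4.351 m
rate = 4.351 m / 152 years = 0.0286 m/yr = 28600 m/Myr

28600 m/Myr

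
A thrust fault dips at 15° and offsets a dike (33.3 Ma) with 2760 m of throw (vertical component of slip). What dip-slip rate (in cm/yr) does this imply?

dip-slip = throw / sin(dip) = 2760 m / sin(15°) = 10660 m
rate = 10660 m / 33.3 Ma = 0.000320 m/yr = 0.0320 cm/yr

0.0320 cm/yr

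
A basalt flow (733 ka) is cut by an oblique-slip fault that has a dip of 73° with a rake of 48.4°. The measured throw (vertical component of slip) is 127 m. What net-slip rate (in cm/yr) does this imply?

dip-slip = throw / sin(dip) = 127 / sin(73°) = 132.8 m
net slip = dip-slip / sin(rake) = 132.8 / sin(48.4°) = 177.6 m
rate = 177.6 m / 733 ka = 0.000242 m/yr = 0.0242 cm/yr

0.0242 cm/yr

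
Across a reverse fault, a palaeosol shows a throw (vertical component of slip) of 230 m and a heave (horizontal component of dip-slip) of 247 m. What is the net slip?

338 m

net slip = √(throw² + heave²) = √(230² + 247²) = 338 m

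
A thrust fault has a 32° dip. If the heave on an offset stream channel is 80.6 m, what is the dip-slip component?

dip-slip = heave / cos(dip) = 80.6 / cos(32°) = 95 m

95 m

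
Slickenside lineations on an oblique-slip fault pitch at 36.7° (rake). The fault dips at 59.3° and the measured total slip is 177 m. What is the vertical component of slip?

dip-slip = net slip × sin(rake) = 177 m × sin(36.7°) = 105.8 m
throw = dip-slip × sin(dip) = 105.8 × sin(59.3°) = 91 m

91 m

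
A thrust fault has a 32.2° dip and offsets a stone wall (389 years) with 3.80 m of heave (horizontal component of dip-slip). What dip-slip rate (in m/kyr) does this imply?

dip-slip = heave / cos(dip) = 3.80 m / cos(32.2°) = 4.491 m
rate = 4.491 m / 389 years = 0.0115 m/yr = 11.5 m/kyr

11.5 m/kyr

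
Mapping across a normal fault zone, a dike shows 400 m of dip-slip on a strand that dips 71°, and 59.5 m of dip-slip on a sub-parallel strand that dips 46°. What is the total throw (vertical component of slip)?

throw_A = 400 × sin(71°) = 378.2 m
throw_B = 59.5 × sin(46°) = 42.80 m
total = 378.2 + 42.80 = 421 m

421 m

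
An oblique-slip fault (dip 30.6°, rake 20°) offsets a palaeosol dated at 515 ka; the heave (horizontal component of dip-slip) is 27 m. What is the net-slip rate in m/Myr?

178 m/Myr

dip-slip = heave / cos(dip) = 27 / cos(30.6°) = 31.37 m
net slip = dip-slip / sin(rake) = 31.37 / sin(20°) = 91.71 m
rate = 91.71 m / 515 ka = 0.000178 m/yr = 178 m/Myr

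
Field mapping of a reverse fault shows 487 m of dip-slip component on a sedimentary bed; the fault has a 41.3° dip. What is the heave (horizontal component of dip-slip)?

366 m

heave = dip-slip × cos(dip) = 487 m × cos(41.3°) = 366 m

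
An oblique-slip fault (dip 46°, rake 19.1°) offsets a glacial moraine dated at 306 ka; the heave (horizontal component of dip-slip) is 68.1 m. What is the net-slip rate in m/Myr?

dip-slip = heave / cos(dip) = 68.1 / cos(46°) = 98.03 m
net slip = dip-slip / sin(rake) = 98.03 / sin(19.1°) = 299.6 m
rate = 299.6 m / 306 ka = 0.000979 m/yr = 979 m/Myr

979 m/Myr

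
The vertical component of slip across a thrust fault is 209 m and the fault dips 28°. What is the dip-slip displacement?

445 m

dip-slip = throw / sin(dip) = 209 / sin(28°) = 445 m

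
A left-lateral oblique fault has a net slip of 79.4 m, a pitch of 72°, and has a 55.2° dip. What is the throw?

62 m

dip-slip = net slip × sin(rake) = 79.4 m × sin(72°) = 75.51 m
throw = dip-slip × sin(dip) = 75.51 × sin(55.2°) = 62 m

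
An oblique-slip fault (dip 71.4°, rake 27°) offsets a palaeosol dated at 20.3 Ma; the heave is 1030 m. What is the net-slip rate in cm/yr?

dip-slip = heave / cos(dip) = 1030 / cos(71.4°) = 3229 m
net slip = dip-slip / sin(rake) = 3229 / sin(27°) = 7113 m
rate = 7113 m / 20.3 Ma = 0.000350 m/yr = 0.0350 cm/yr

0.0350 cm/yr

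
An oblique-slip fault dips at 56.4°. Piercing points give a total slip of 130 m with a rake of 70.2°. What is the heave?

dip-slip = net slip × sin(rake) = 130 m × sin(70.2°) = 122.3 m
heave = dip-slip × cos(dip) = 122.3 × cos(56.4°) = 67.7 m

67.7 m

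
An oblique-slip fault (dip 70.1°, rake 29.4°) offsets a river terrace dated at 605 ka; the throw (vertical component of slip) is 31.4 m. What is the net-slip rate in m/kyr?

dip-slip = throw / sin(dip) = 31.4 / sin(70.1°) = 33.39 m
net slip = dip-slip / sin(rake) = 33.39 / sin(29.4°) = 68.03 m
rate = 68.03 m / 605 ka = 0.000112 m/yr = 0.112 m/kyr

0.112 m/kyr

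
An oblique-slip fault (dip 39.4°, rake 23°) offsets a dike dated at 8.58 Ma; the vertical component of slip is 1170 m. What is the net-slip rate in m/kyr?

0.550 m/kyr

dip-slip = throw / sin(dip) = 1170 / sin(39.4°) = 1843 m
net slip = dip-slip / sin(rake) = 1843 / sin(23°) = 4718 m
rate = 4718 m / 8.58 Ma = 0.000550 m/yr = 0.550 m/kyr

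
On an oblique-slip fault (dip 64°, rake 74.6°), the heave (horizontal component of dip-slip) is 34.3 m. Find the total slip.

dip-slip = heave / cos(dip) = 34.3 / cos(64°) = 78.24 m
net slip = dip-slip / sin(rake) = 78.24 / sin(74.6°) = 81.2 m

81.2 m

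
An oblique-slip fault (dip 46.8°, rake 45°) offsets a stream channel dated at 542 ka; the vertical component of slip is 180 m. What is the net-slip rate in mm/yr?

0.644 mm/yr

dip-slip = throw / sin(dip) = 180 / sin(46.8°) = 246.9 m
net slip = dip-slip / sin(rake) = 246.9 / sin(45°) = 349.2 m
rate = 349.2 m / 542 ka = 0.000644 m/yr = 0.644 mm/yr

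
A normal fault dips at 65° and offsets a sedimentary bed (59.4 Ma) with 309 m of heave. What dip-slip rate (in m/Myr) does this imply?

12.3 m/Myr

dip-slip = heave / cos(dip) = 309 m / cos(65°) = 731.2 m
rate = 731.2 m / 59.4 Ma = 0.0000123 m/yr = 12.3 m/Myr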